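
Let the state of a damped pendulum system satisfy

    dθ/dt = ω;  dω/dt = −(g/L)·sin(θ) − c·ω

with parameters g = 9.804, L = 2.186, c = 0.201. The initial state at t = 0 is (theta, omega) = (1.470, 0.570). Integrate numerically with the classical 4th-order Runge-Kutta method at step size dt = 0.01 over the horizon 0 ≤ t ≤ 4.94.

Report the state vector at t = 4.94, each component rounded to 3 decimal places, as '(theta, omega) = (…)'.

(theta, omega) = (-0.876, -0.251)

t=0.000: state=(1.470, 0.570)
step 1 (dt=0.01): k1=(0.570, -4.577), k2=(0.547, -4.573), k3=(0.547, -4.573), k4=(0.524, -4.570); state += dt/6·(k1+2k2+2k3+k4)
t=0.010: state=(1.475, 0.524)
t=0.020: state=(1.480, 0.479)
t=0.030: state=(1.485, 0.433)
continuing one RK4 step at a time; state shown every 20 steps (Δt=0.2):
t=0.200: state=(1.494, -0.329)
t=0.400: state=(1.341, -1.186)
t=0.600: state=(1.025, -1.954)
t=0.800: state=(0.574, -2.506)
t=1.000: state=(0.048, -2.674)
t=1.200: state=(-0.465, -2.383)
t=1.400: state=(-0.881, -1.737)
t=1.600: state=(-1.148, -0.917)
t=1.800: state=(-1.246, -0.059)
t=2.000: state=(-1.174, 0.770)
t=2.200: state=(-0.944, 1.509)
t=2.400: state=(-0.582, 2.059)
t=2.600: state=(-0.141, 2.289)
t=2.800: state=(0.306, 2.123)
t=3.000: state=(0.685, 1.616)
t=3.200: state=(0.940, 0.909)
t=3.400: state=(1.044, 0.131)
t=3.600: state=(0.993, -0.628)
t=3.800: state=(0.799, -1.295)
t=4.000: state=(0.488, -1.774)
t=4.200: state=(0.109, -1.962)
t=4.400: state=(-0.274, -1.809)
t=4.600: state=(-0.595, -1.363)
t=4.800: state=(-0.807, -0.735)
t=4.940: state=(-0.876, -0.251)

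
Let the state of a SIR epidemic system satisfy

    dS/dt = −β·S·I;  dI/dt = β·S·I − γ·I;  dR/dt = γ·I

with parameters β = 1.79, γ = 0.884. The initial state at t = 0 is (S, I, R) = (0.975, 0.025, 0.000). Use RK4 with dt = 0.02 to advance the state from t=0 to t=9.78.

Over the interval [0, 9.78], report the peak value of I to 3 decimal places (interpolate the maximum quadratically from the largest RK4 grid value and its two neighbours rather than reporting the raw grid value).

max I = 0.170

t=0.000: state=(0.975, 0.025, 0.000)
step 1 (dt=0.02): k1=(-0.044, 0.022, 0.022), k2=(-0.044, 0.022, 0.022), k3=(-0.044, 0.022, 0.022), k4=(-0.044, 0.022, 0.022); state += dt/6·(k1+2k2+2k3+k4)
t=0.020: state=(0.974, 0.025, 0.000)
t=0.040: state=(0.973, 0.026, 0.001)
t=0.060: state=(0.972, 0.026, 0.001)
continuing one RK4 step at a time; state shown every 25 steps (Δt=0.5):
t=0.500: state=(0.948, 0.038, 0.014)
t=1.000: state=(0.909, 0.056, 0.034)
t=1.500: state=(0.856, 0.080, 0.064)
t=2.000: state=(0.788, 0.107, 0.105)
t=2.500: state=(0.707, 0.134, 0.159)
t=3.000: state=(0.620, 0.156, 0.223)
t=3.500: state=(0.536, 0.169, 0.296)
t=4.000: state=(0.460, 0.169, 0.371)
t=4.500: state=(0.397, 0.159, 0.443)
t=5.000: state=(0.347, 0.143, 0.510)
t=5.500: state=(0.308, 0.123, 0.569)
t=6.000: state=(0.278, 0.103, 0.619)
t=6.500: state=(0.256, 0.084, 0.660)
t=7.000: state=(0.239, 0.067, 0.693)
t=7.500: state=(0.227, 0.053, 0.720)
t=8.000: state=(0.218, 0.042, 0.741)
t=8.500: state=(0.211, 0.032, 0.757)
t=9.000: state=(0.205, 0.025, 0.770)
t=9.500: state=(0.201, 0.019, 0.779)
t=9.780: state=(0.199, 0.017, 0.784)
largest grid value and its neighbours: I(3.740)=0.17021, I(3.760)=0.17023, I(3.780)=0.17022
parabola through these three points peaks at t≈3.769 with I≈0.17023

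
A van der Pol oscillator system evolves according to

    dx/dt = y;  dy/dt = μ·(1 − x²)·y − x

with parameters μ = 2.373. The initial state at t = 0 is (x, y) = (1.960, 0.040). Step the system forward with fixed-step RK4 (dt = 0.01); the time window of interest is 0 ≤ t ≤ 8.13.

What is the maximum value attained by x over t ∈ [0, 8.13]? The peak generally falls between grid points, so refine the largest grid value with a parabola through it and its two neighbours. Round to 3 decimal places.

t=0.000: state=(1.960, 0.040)
step 1 (dt=0.01): k1=(0.040, -2.230), k2=(0.029, -2.155), k3=(0.029, -2.157), k4=(0.018, -2.085); state += dt/6·(k1+2k2+2k3+k4)
t=0.010: state=(1.960, 0.018)
t=0.020: state=(1.960, -0.002)
t=0.030: state=(1.960, -0.021)
continuing one RK4 step at a time; state shown every 50 steps (Δt=0.5):
t=0.500: state=(1.860, -0.294)
t=1.000: state=(1.698, -0.352)
t=1.500: state=(1.504, -0.432)
t=2.000: state=(1.254, -0.587)
t=2.500: state=(0.878, -0.995)
t=3.000: state=(0.068, -2.651)
t=3.500: state=(-1.730, -2.414)
t=4.000: state=(-2.004, 0.190)
t=4.500: state=(-1.872, 0.299)
t=5.000: state=(-1.711, 0.349)
t=5.500: state=(-1.519, 0.425)
t=6.000: state=(-1.275, 0.572)
t=6.500: state=(-0.912, 0.949)
t=7.000: state=(-0.156, 2.441)
t=7.500: state=(1.638, 2.871)
t=8.000: state=(2.010, -0.165)
t=8.130: state=(1.983, -0.236)
largest grid value and its neighbours: x(7.870)=2.02187, x(7.880)=2.02188, x(7.890)=2.02170
parabola through these three points peaks at t≈7.876 with x≈2.02190

max x = 2.022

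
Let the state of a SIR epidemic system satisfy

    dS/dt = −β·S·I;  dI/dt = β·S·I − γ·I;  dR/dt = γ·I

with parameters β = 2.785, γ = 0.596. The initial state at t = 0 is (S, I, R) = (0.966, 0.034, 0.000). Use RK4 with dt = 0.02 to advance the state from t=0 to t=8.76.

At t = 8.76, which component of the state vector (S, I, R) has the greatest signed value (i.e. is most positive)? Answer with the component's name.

largest component: R

t=0.000: state=(0.966, 0.034, 0.000)
step 1 (dt=0.02): k1=(-0.091, 0.071, 0.020), k2=(-0.093, 0.073, 0.021), k3=(-0.093, 0.073, 0.021), k4=(-0.095, 0.074, 0.021); state += dt/6·(k1+2k2+2k3+k4)
t=0.020: state=(0.964, 0.035, 0.000)
t=0.040: state=(0.962, 0.037, 0.001)
t=0.060: state=(0.960, 0.039, 0.001)
continuing one RK4 step at a time; state shown every 25 steps (Δt=0.5):
t=0.500: state=(0.890, 0.093, 0.018)
t=1.000: state=(0.724, 0.214, 0.062)
t=1.500: state=(0.482, 0.369, 0.149)
t=2.000: state=(0.268, 0.458, 0.275)
t=2.500: state=(0.141, 0.447, 0.412)
t=3.000: state=(0.079, 0.385, 0.536)
t=3.500: state=(0.049, 0.311, 0.640)
t=4.000: state=(0.033, 0.244, 0.723)
t=4.500: state=(0.024, 0.189, 0.787)
t=5.000: state=(0.019, 0.144, 0.836)
t=5.500: state=(0.016, 0.110, 0.874)
t=6.000: state=(0.014, 0.083, 0.902)
t=6.500: state=(0.013, 0.063, 0.924)
t=7.000: state=(0.012, 0.048, 0.940)
t=7.500: state=(0.011, 0.036, 0.953)
t=8.000: state=(0.011, 0.027, 0.962)
t=8.500: state=(0.010, 0.020, 0.969)
t=8.760: state=(0.010, 0.018, 0.972)
compare at T: S=0.010, I=0.018, R=0.972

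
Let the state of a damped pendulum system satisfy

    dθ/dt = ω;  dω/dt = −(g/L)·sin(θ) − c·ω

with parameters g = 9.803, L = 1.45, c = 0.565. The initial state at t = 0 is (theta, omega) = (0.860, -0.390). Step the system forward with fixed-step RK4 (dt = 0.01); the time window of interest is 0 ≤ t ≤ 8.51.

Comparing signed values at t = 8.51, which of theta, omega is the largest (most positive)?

largest component: omega

t=0.000: state=(0.860, -0.390)
step 1 (dt=0.01): k1=(-0.390, -4.903), k2=(-0.415, -4.881), k3=(-0.414, -4.880), k4=(-0.439, -4.857); state += dt/6·(k1+2k2+2k3+k4)
t=0.010: state=(0.856, -0.439)
t=0.020: state=(0.851, -0.487)
t=0.030: state=(0.846, -0.535)
continuing one RK4 step at a time; state shown every 50 steps (Δt=0.5):
t=0.500: state=(0.198, -1.867)
t=1.000: state=(-0.539, -0.728)
t=1.500: state=(-0.434, 1.010)
t=2.000: state=(0.180, 1.095)
t=2.500: state=(0.417, -0.210)
t=3.000: state=(0.074, -0.935)
t=3.500: state=(-0.278, -0.303)
t=4.000: state=(-0.192, 0.555)
t=4.500: state=(0.116, 0.501)
t=5.000: state=(0.201, -0.176)
t=5.500: state=(0.010, -0.464)
t=6.000: state=(-0.147, -0.090)
t=6.500: state=(-0.078, 0.306)
t=7.000: state=(0.073, 0.215)
t=7.500: state=(0.094, -0.128)
t=8.000: state=(-0.010, -0.223)
t=8.500: state=(-0.076, -0.011)
t=8.510: state=(-0.076, -0.005)
compare at T: theta=-0.076, omega=-0.005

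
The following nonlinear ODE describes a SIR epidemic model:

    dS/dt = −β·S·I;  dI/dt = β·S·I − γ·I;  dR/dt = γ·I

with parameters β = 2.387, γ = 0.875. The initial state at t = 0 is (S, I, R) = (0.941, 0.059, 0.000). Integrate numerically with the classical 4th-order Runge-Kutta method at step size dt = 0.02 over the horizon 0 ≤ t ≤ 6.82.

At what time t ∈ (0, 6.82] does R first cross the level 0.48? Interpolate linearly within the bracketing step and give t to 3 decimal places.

t=0.000: state=(0.941, 0.059, 0.000)
step 1 (dt=0.02): k1=(-0.133, 0.081, 0.052), k2=(-0.134, 0.082, 0.052), k3=(-0.134, 0.082, 0.052), k4=(-0.136, 0.083, 0.053); state += dt/6·(k1+2k2+2k3+k4)
t=0.020: state=(0.938, 0.061, 0.001)
t=0.040: state=(0.936, 0.062, 0.002)
t=0.060: state=(0.933, 0.064, 0.003)
continuing one RK4 step at a time; state shown every 25 steps (Δt=0.5):
t=0.500: state=(0.852, 0.112, 0.036)
t=1.000: state=(0.715, 0.184, 0.101)
t=1.500: state=(0.549, 0.253, 0.197)
t=2.000: state=(0.396, 0.287, 0.317)
t=2.500: state=(0.282, 0.276, 0.442)
t=2.660: state=(0.254, 0.266, 0.480)
next step: t=2.680: state=(0.251, 0.265, 0.484) — R has crossed 0.48
linear interpolation between t=2.660 (0.47957) and t=2.680 (0.48421) → t≈2.662

t = 2.662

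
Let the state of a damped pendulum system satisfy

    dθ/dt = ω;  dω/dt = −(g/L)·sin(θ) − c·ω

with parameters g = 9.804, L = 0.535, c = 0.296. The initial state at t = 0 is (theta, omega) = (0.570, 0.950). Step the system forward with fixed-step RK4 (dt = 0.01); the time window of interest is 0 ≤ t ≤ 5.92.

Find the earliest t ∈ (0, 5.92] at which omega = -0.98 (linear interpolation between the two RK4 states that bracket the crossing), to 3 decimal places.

t=0.000: state=(0.570, 0.950)
step 1 (dt=0.01): k1=(0.950, -10.170), k2=(0.899, -10.228), k3=(0.899, -10.224), k4=(0.848, -10.278); state += dt/6·(k1+2k2+2k3+k4)
t=0.010: state=(0.579, 0.848)
t=0.020: state=(0.587, 0.744)
t=0.030: state=(0.594, 0.640)
t=0.180: state=(0.572, -0.911)
next step: t=0.190: state=(0.563, -1.006) — omega has crossed -0.98
linear interpolation between t=0.180 (-0.91078) and t=0.190 (-1.00643) → t≈0.187

t = 0.187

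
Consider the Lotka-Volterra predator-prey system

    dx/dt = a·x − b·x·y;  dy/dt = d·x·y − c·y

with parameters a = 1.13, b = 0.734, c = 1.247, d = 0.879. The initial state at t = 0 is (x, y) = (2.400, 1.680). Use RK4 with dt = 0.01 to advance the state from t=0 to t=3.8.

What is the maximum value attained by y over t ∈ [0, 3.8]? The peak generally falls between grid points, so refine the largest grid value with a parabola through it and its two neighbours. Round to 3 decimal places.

t=0.000: state=(2.400, 1.680)
step 1 (dt=0.01): k1=(-0.247, 1.449), k2=(-0.260, 1.454), k3=(-0.260, 1.454), k4=(-0.273, 1.458); state += dt/6·(k1+2k2+2k3+k4)
t=0.010: state=(2.397, 1.695)
t=0.020: state=(2.395, 1.709)
t=0.030: state=(2.391, 1.724)
continuing one RK4 step at a time; state shown every 20 steps (Δt=0.2):
t=0.200: state=(2.300, 1.982)
t=0.400: state=(2.108, 2.278)
t=0.600: state=(1.857, 2.517)
t=0.800: state=(1.590, 2.655)
t=1.000: state=(1.346, 2.677)
t=1.200: state=(1.145, 2.595)
t=1.400: state=(0.991, 2.438)
t=1.600: state=(0.881, 2.238)
t=1.800: state=(0.808, 2.022)
t=2.000: state=(0.765, 1.809)
t=2.200: state=(0.746, 1.609)
t=2.400: state=(0.748, 1.430)
t=2.600: state=(0.770, 1.273)
t=2.800: state=(0.808, 1.139)
t=3.000: state=(0.865, 1.028)
t=3.200: state=(0.938, 0.938)
t=3.400: state=(1.030, 0.869)
t=3.600: state=(1.141, 0.820)
t=3.800: state=(1.272, 0.789)
largest grid value and its neighbours: y(0.930)=2.68222, y(0.940)=2.68228, y(0.950)=2.68206
parabola through these three points peaks at t≈0.937 with y≈2.68229

max y = 2.682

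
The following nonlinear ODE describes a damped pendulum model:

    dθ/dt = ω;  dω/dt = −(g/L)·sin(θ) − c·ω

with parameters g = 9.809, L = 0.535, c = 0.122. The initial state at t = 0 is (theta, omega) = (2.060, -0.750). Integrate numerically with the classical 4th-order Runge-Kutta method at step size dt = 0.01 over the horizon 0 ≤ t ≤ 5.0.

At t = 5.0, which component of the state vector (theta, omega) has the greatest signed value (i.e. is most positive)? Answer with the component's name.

t=0.000: state=(2.060, -0.750)
step 1 (dt=0.01): k1=(-0.750, -16.093), k2=(-0.830, -16.115), k3=(-0.831, -16.118), k4=(-0.911, -16.144); state += dt/6·(k1+2k2+2k3+k4)
t=0.010: state=(2.052, -0.911)
t=0.020: state=(2.042, -1.073)
t=0.030: state=(2.030, -1.235)
continuing one RK4 step at a time; state shown every 20 steps (Δt=0.2):
t=0.200: state=(1.576, -4.154)
t=0.400: state=(0.423, -7.018)
t=0.600: state=(-0.947, -5.909)
t=0.800: state=(-1.774, -2.285)
t=1.000: state=(-1.878, 1.213)
t=1.200: state=(-1.282, 4.744)
t=1.400: state=(-0.067, 6.844)
t=1.600: state=(1.158, 4.806)
t=1.800: state=(1.753, 1.127)
t=2.000: state=(1.619, -2.464)
t=2.200: state=(0.780, -5.744)
t=2.400: state=(-0.481, -6.124)
t=2.600: state=(-1.426, -3.026)
t=2.800: state=(-1.661, 0.658)
t=3.000: state=(-1.169, 4.210)
t=3.200: state=(-0.075, 6.203)
t=3.400: state=(1.039, 4.356)
t=3.600: state=(1.556, 0.750)
t=3.800: state=(1.340, -2.875)
t=4.000: state=(0.455, -5.642)
t=4.200: state=(-0.684, -5.074)
t=4.400: state=(-1.390, -1.801)
t=4.600: state=(-1.385, 1.836)
t=4.800: state=(-0.687, 4.933)
t=5.000: state=(0.403, 5.316)
compare at T: theta=0.403, omega=5.316

largest component: omega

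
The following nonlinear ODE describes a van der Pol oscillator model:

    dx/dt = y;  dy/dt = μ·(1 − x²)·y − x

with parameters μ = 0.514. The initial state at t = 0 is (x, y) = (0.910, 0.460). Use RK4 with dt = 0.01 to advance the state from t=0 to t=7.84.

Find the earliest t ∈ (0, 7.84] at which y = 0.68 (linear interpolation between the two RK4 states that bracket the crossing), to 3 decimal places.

t = 3.983

t=0.000: state=(0.910, 0.460)
step 1 (dt=0.01): k1=(0.460, -0.869), k2=(0.456, -0.873), k3=(0.456, -0.873), k4=(0.451, -0.877); state += dt/6·(k1+2k2+2k3+k4)
t=0.010: state=(0.915, 0.451)
t=0.020: state=(0.919, 0.442)
t=0.030: state=(0.923, 0.434)
continuing one RK4 step at a time; state shown every 50 steps (Δt=0.5):
t=0.500: state=(1.021, -0.029)
t=1.000: state=(0.881, -0.522)
t=1.500: state=(0.506, -0.976)
t=2.000: state=(-0.086, -1.371)
t=2.500: state=(-0.811, -1.429)
t=3.000: state=(-1.393, -0.793)
t=3.500: state=(-1.567, 0.072)
t=3.980: state=(-1.378, 0.677)
next step: t=3.990: state=(-1.371, 0.687) — y has crossed 0.68
linear interpolation between t=3.980 (0.67685) and t=3.990 (0.68747) → t≈3.983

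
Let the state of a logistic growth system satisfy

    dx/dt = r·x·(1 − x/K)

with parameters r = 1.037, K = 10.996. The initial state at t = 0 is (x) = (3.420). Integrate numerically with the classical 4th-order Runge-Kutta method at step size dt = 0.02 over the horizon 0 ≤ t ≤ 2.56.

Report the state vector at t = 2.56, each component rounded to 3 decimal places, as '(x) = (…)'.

(x) = (9.514)

t=0.000: state=(3.420)
step 1 (dt=0.02): k1=(2.443), k2=(2.453), k3=(2.453), k4=(2.462); state += dt/6·(k1+2k2+2k3+k4)
t=0.020: state=(3.469)
t=0.040: state=(3.518)
t=0.060: state=(3.568)
continuing one RK4 step at a time; state shown every 5 steps (Δt=0.1):
t=0.100: state=(3.669)
t=0.200: state=(3.927)
t=0.300: state=(4.192)
t=0.400: state=(4.464)
t=0.500: state=(4.742)
t=0.600: state=(5.023)
t=0.700: state=(5.307)
t=0.800: state=(5.592)
t=0.900: state=(5.877)
t=1.000: state=(6.159)
t=1.100: state=(6.438)
t=1.200: state=(6.712)
t=1.300: state=(6.980)
t=1.400: state=(7.240)
t=1.500: state=(7.493)
t=1.600: state=(7.735)
t=1.700: state=(7.968)
t=1.800: state=(8.190)
t=1.900: state=(8.401)
t=2.000: state=(8.601)
t=2.100: state=(8.790)
t=2.200: state=(8.967)
t=2.300: state=(9.133)
t=2.400: state=(9.288)
t=2.500: state=(9.432)
t=2.560: state=(9.514)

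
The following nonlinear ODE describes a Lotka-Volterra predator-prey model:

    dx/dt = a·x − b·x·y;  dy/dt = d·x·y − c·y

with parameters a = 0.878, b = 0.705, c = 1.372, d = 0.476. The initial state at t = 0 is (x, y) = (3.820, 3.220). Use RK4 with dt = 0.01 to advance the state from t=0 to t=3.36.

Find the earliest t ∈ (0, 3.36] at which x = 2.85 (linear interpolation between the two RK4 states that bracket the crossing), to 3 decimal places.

t = 0.201

t=0.000: state=(3.820, 3.220)
step 1 (dt=0.01): k1=(-5.318, 1.437), k2=(-5.300, 1.400), k3=(-5.300, 1.400), k4=(-5.281, 1.362); state += dt/6·(k1+2k2+2k3+k4)
t=0.010: state=(3.767, 3.234)
t=0.020: state=(3.714, 3.247)
t=0.030: state=(3.662, 3.260)
continuing one RK4 step at a time; state shown every 20 steps (Δt=0.2):
t=0.200: state=(2.854, 3.357)
next step: t=0.210: state=(2.812, 3.356) — x has crossed 2.85
linear interpolation between t=0.200 (2.85391) and t=0.210 (2.81175) → t≈0.201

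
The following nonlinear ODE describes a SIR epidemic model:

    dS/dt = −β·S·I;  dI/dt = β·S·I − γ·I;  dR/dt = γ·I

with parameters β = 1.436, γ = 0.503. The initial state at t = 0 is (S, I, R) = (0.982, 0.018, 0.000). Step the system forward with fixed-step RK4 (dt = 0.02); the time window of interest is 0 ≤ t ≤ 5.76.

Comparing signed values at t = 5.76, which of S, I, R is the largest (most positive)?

largest component: R

t=0.000: state=(0.982, 0.018, 0.000)
step 1 (dt=0.02): k1=(-0.025, 0.016, 0.009), k2=(-0.026, 0.016, 0.009), k3=(-0.026, 0.016, 0.009), k4=(-0.026, 0.017, 0.009); state += dt/6·(k1+2k2+2k3+k4)
t=0.020: state=(0.981, 0.018, 0.000)
t=0.040: state=(0.981, 0.019, 0.000)
t=0.060: state=(0.980, 0.019, 0.001)
continuing one RK4 step at a time; state shown every 10 steps (Δt=0.2):
t=0.200: state=(0.976, 0.022, 0.002)
t=0.400: state=(0.970, 0.026, 0.004)
t=0.600: state=(0.962, 0.031, 0.007)
t=0.800: state=(0.953, 0.037, 0.011)
t=1.000: state=(0.942, 0.043, 0.015)
t=1.200: state=(0.929, 0.051, 0.019)
t=1.400: state=(0.914, 0.061, 0.025)
t=1.600: state=(0.897, 0.071, 0.032)
t=1.800: state=(0.878, 0.083, 0.039)
t=2.000: state=(0.855, 0.096, 0.048)
t=2.200: state=(0.830, 0.111, 0.059)
t=2.400: state=(0.802, 0.127, 0.071)
t=2.600: state=(0.772, 0.144, 0.084)
t=2.800: state=(0.739, 0.162, 0.100)
t=3.000: state=(0.703, 0.180, 0.117)
t=3.200: state=(0.666, 0.198, 0.136)
t=3.400: state=(0.628, 0.215, 0.157)
t=3.600: state=(0.589, 0.232, 0.179)
t=3.800: state=(0.550, 0.247, 0.203)
t=4.000: state=(0.511, 0.260, 0.229)
t=4.200: state=(0.473, 0.271, 0.256)
t=4.400: state=(0.437, 0.279, 0.283)
t=4.600: state=(0.403, 0.285, 0.312)
t=4.800: state=(0.372, 0.288, 0.340)
t=5.000: state=(0.342, 0.289, 0.369)
t=5.200: state=(0.315, 0.287, 0.398)
t=5.400: state=(0.290, 0.283, 0.427)
t=5.600: state=(0.268, 0.277, 0.455)
t=5.760: state=(0.251, 0.271, 0.477)
compare at T: S=0.251, I=0.271, R=0.477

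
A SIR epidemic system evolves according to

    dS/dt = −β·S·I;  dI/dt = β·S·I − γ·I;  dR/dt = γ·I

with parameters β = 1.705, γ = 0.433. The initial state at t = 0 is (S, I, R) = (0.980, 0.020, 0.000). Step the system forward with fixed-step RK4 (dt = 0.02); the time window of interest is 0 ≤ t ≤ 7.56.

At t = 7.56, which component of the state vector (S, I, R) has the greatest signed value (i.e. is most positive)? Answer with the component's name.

t=0.000: state=(0.980, 0.020, 0.000)
step 1 (dt=0.02): k1=(-0.033, 0.025, 0.009), k2=(-0.034, 0.025, 0.009), k3=(-0.034, 0.025, 0.009), k4=(-0.034, 0.025, 0.009); state += dt/6·(k1+2k2+2k3+k4)
t=0.020: state=(0.979, 0.021, 0.000)
t=0.040: state=(0.979, 0.021, 0.000)
t=0.060: state=(0.978, 0.022, 0.001)
continuing one RK4 step at a time; state shown every 25 steps (Δt=0.5):
t=0.500: state=(0.957, 0.037, 0.006)
t=1.000: state=(0.917, 0.066, 0.017)
t=1.500: state=(0.851, 0.113, 0.036)
t=2.000: state=(0.752, 0.181, 0.067)
t=2.500: state=(0.623, 0.262, 0.115)
t=3.000: state=(0.481, 0.338, 0.181)
t=3.500: state=(0.352, 0.388, 0.260)
t=4.000: state=(0.251, 0.403, 0.346)
t=4.500: state=(0.179, 0.389, 0.432)
t=5.000: state=(0.130, 0.357, 0.513)
t=5.500: state=(0.097, 0.316, 0.586)
t=6.000: state=(0.076, 0.274, 0.650)
t=6.500: state=(0.061, 0.234, 0.705)
t=7.000: state=(0.051, 0.198, 0.752)
t=7.500: state=(0.044, 0.166, 0.791)
t=7.560: state=(0.043, 0.162, 0.795)
compare at T: S=0.043, I=0.162, R=0.795

largest component: R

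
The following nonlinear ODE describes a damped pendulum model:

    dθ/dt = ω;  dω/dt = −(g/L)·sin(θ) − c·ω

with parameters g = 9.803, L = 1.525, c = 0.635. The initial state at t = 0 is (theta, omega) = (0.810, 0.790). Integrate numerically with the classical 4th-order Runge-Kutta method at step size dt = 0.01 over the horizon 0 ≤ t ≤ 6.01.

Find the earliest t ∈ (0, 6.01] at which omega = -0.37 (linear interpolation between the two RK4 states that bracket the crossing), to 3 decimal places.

t=0.000: state=(0.810, 0.790)
step 1 (dt=0.01): k1=(0.790, -5.158), k2=(0.764, -5.159), k3=(0.764, -5.158), k4=(0.738, -5.158); state += dt/6·(k1+2k2+2k3+k4)
t=0.010: state=(0.818, 0.738)
t=0.020: state=(0.825, 0.687)
t=0.030: state=(0.831, 0.635)
continuing one RK4 step at a time; state shown every 20 steps (Δt=0.2):
t=0.200: state=(0.866, -0.215)
t=0.230: state=(0.858, -0.356)
next step: t=0.240: state=(0.854, -0.403) — omega has crossed -0.37
linear interpolation between t=0.230 (-0.35643) and t=0.240 (-0.40255) → t≈0.233

t = 0.233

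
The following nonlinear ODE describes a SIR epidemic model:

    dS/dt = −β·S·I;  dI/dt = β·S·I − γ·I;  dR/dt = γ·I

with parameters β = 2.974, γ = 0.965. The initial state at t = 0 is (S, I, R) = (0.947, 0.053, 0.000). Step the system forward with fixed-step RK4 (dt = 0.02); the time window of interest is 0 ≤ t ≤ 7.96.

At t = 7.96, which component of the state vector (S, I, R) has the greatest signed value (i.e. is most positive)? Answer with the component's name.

largest component: R

t=0.000: state=(0.947, 0.053, 0.000)
step 1 (dt=0.02): k1=(-0.149, 0.098, 0.051), k2=(-0.152, 0.100, 0.052), k3=(-0.152, 0.100, 0.052), k4=(-0.154, 0.101, 0.053); state += dt/6·(k1+2k2+2k3+k4)
t=0.020: state=(0.944, 0.055, 0.001)
t=0.040: state=(0.941, 0.057, 0.002)
t=0.060: state=(0.938, 0.059, 0.003)
continuing one RK4 step at a time; state shown every 25 steps (Δt=0.5):
t=0.500: state=(0.835, 0.124, 0.041)
t=1.000: state=(0.642, 0.232, 0.126)
t=1.500: state=(0.424, 0.315, 0.261)
t=2.000: state=(0.262, 0.321, 0.417)
t=2.500: state=(0.168, 0.271, 0.561)
t=3.000: state=(0.118, 0.206, 0.676)
t=3.500: state=(0.091, 0.148, 0.761)
t=4.000: state=(0.075, 0.103, 0.821)
t=4.500: state=(0.066, 0.071, 0.863)
t=5.000: state=(0.061, 0.048, 0.891)
t=5.500: state=(0.057, 0.032, 0.910)
t=6.000: state=(0.055, 0.022, 0.923)
t=6.500: state=(0.054, 0.015, 0.932)
t=7.000: state=(0.053, 0.010, 0.938)
t=7.500: state=(0.052, 0.006, 0.942)
t=7.960: state=(0.052, 0.004, 0.944)
compare at T: S=0.052, I=0.004, R=0.944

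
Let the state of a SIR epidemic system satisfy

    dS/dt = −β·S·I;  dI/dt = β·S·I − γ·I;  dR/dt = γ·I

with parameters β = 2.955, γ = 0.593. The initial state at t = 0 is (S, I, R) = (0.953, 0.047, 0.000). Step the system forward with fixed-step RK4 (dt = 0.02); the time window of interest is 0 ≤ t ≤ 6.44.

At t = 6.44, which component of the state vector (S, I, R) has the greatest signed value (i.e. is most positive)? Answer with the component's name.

largest component: R

t=0.000: state=(0.953, 0.047, 0.000)
step 1 (dt=0.02): k1=(-0.132, 0.104, 0.028), k2=(-0.135, 0.107, 0.028), k3=(-0.135, 0.107, 0.029), k4=(-0.138, 0.109, 0.029); state += dt/6·(k1+2k2+2k3+k4)
t=0.020: state=(0.950, 0.049, 0.001)
t=0.040: state=(0.947, 0.051, 0.001)
t=0.060: state=(0.945, 0.054, 0.002)
continuing one RK4 step at a time; state shown every 25 steps (Δt=0.5):
t=0.500: state=(0.842, 0.133, 0.025)
t=1.000: state=(0.618, 0.295, 0.087)
t=1.500: state=(0.353, 0.448, 0.199)
t=2.000: state=(0.175, 0.485, 0.340)
t=2.500: state=(0.088, 0.434, 0.478)
t=3.000: state=(0.049, 0.356, 0.595)
t=3.500: state=(0.031, 0.280, 0.689)
t=4.000: state=(0.021, 0.216, 0.762)
t=4.500: state=(0.016, 0.165, 0.819)
t=5.000: state=(0.013, 0.125, 0.861)
t=5.500: state=(0.011, 0.095, 0.894)
t=6.000: state=(0.010, 0.072, 0.919)
t=6.440: state=(0.009, 0.056, 0.935)
compare at T: S=0.009, I=0.056, R=0.935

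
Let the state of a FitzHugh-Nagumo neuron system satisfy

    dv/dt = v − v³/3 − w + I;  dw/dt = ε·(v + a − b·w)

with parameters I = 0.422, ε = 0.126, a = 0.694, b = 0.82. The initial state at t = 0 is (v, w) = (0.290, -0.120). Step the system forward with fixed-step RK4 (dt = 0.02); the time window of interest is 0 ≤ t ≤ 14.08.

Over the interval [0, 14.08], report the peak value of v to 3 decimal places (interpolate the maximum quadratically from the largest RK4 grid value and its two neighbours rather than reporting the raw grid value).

max v = 1.746

t=0.000: state=(0.290, -0.120)
step 1 (dt=0.02): k1=(0.824, 0.136), k2=(0.830, 0.137), k3=(0.830, 0.137), k4=(0.836, 0.138); state += dt/6·(k1+2k2+2k3+k4)
t=0.020: state=(0.307, -0.117)
t=0.040: state=(0.323, -0.114)
t=0.060: state=(0.341, -0.112)
continuing one RK4 step at a time; state shown every 25 steps (Δt=0.5):
t=0.500: state=(0.774, -0.039)
t=1.000: state=(1.298, 0.070)
t=1.500: state=(1.631, 0.200)
t=2.000: state=(1.739, 0.337)
t=2.500: state=(1.737, 0.470)
t=3.000: state=(1.695, 0.594)
t=3.500: state=(1.640, 0.709)
t=4.000: state=(1.579, 0.815)
t=4.500: state=(1.514, 0.911)
t=5.000: state=(1.446, 0.999)
t=5.500: state=(1.375, 1.078)
t=6.000: state=(1.299, 1.148)
t=6.500: state=(1.216, 1.210)
t=7.000: state=(1.126, 1.264)
t=7.500: state=(1.023, 1.309)
t=8.000: state=(0.902, 1.345)
t=8.500: state=(0.753, 1.371)
t=9.000: state=(0.555, 1.385)
t=9.500: state=(0.271, 1.384)
t=10.000: state=(-0.172, 1.360)
t=10.500: state=(-0.846, 1.304)
t=11.000: state=(-1.547, 1.206)
t=11.500: state=(-1.884, 1.081)
t=12.000: state=(-1.949, 0.951)
t=12.500: state=(-1.931, 0.826)
t=13.000: state=(-1.893, 0.710)
t=13.500: state=(-1.852, 0.602)
t=14.000: state=(-1.809, 0.502)
t=14.080: state=(-1.802, 0.486)
largest grid value and its neighbours: v(2.200)=1.74608, v(2.220)=1.74608, v(2.240)=1.74598
parabola through these three points peaks at t≈2.210 with v≈1.74609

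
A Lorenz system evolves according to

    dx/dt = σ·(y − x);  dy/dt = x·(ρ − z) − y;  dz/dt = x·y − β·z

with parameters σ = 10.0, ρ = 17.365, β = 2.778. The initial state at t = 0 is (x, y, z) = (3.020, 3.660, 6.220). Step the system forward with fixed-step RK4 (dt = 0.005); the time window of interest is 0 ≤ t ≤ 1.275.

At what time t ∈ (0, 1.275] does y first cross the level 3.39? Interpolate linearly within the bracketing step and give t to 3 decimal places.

t = 0.441

t=0.000: state=(3.020, 3.660, 6.220)
step 1 (dt=0.005): k1=(6.400, 29.998, -6.226), k2=(6.990, 30.148, -5.896), k3=(6.979, 30.162, -5.892), k4=(7.559, 30.326, -5.556); state += dt/6·(k1+2k2+2k3+k4)
t=0.005: state=(3.055, 3.811, 6.191)
t=0.010: state=(3.096, 3.963, 6.164)
t=0.015: state=(3.142, 4.118, 6.142)
continuing one RK4 step at a time; state shown every 10 steps (Δt=0.05):
t=0.050: state=(3.607, 5.276, 6.100)
t=0.100: state=(4.669, 7.242, 6.517)
t=0.150: state=(6.171, 9.586, 7.808)
t=0.200: state=(8.036, 11.993, 10.407)
t=0.250: state=(9.978, 13.577, 14.526)
t=0.300: state=(11.372, 13.074, 19.446)
t=0.350: state=(11.471, 10.080, 23.241)
t=0.400: state=(10.064, 6.063, 24.314)
t=0.440: state=(8.260, 3.449, 23.389)
next step: t=0.445: state=(8.019, 3.191, 23.200) — y has crossed 3.39
linear interpolation between t=0.440 (3.44912) and t=0.445 (3.19115) → t≈0.441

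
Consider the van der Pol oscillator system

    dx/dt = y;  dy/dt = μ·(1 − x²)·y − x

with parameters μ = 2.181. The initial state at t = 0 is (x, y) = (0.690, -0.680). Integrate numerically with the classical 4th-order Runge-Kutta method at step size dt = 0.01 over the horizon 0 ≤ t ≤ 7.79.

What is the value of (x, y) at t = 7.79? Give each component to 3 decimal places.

t=0.000: state=(0.690, -0.680)
step 1 (dt=0.01): k1=(-0.680, -1.467), k2=(-0.687, -1.479), k3=(-0.687, -1.479), k4=(-0.695, -1.491); state += dt/6·(k1+2k2+2k3+k4)
t=0.010: state=(0.683, -0.695)
t=0.020: state=(0.676, -0.710)
t=0.030: state=(0.669, -0.725)
continuing one RK4 step at a time; state shown every 50 steps (Δt=0.5):
t=0.500: state=(0.085, -1.981)
t=1.000: state=(-1.396, -2.933)
t=1.500: state=(-1.931, 0.055)
t=2.000: state=(-1.809, 0.330)
t=2.500: state=(-1.625, 0.407)
t=3.000: state=(-1.396, 0.522)
t=3.500: state=(-1.082, 0.774)
t=4.000: state=(-0.539, 1.572)
t=4.500: state=(0.824, 4.008)
t=5.000: state=(2.005, 0.334)
t=5.500: state=(1.945, -0.287)
t=6.000: state=(1.784, -0.351)
t=6.500: state=(1.592, -0.422)
t=7.000: state=(1.353, -0.549)
t=7.500: state=(1.017, -0.844)
t=7.790: state=(0.721, -1.252)

(x, y) = (0.721, -1.252)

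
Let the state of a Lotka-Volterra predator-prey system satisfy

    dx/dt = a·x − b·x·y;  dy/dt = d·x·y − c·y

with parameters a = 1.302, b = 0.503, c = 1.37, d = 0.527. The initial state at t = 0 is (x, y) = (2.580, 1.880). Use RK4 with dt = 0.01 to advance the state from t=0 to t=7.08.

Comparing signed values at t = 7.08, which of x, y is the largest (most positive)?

t=0.000: state=(2.580, 1.880)
step 1 (dt=0.01): k1=(0.919, -0.019), k2=(0.921, -0.015), k3=(0.921, -0.015), k4=(0.923, -0.010); state += dt/6·(k1+2k2+2k3+k4)
t=0.010: state=(2.589, 1.880)
t=0.020: state=(2.598, 1.880)
t=0.030: state=(2.608, 1.880)
continuing one RK4 step at a time; state shown every 25 steps (Δt=0.25):
t=0.250: state=(2.818, 1.904)
t=0.500: state=(3.056, 1.991)
t=0.750: state=(3.265, 2.145)
t=1.000: state=(3.407, 2.366)
t=1.250: state=(3.445, 2.642)
t=1.500: state=(3.358, 2.940)
t=1.750: state=(3.157, 3.210)
t=2.000: state=(2.883, 3.394)
t=2.250: state=(2.591, 3.456)
t=2.500: state=(2.330, 3.392)
t=2.750: state=(2.126, 3.227)
t=3.000: state=(1.989, 3.003)
t=3.250: state=(1.918, 2.756)
t=3.500: state=(1.907, 2.516)
t=3.750: state=(1.951, 2.301)
t=4.000: state=(2.046, 2.125)
t=4.250: state=(2.188, 1.993)
t=4.500: state=(2.372, 1.910)
t=4.750: state=(2.589, 1.880)
t=5.000: state=(2.828, 1.907)
t=5.250: state=(3.066, 1.996)
t=5.500: state=(3.273, 2.153)
t=5.750: state=(3.411, 2.376)
t=6.000: state=(3.444, 2.654)
t=6.250: state=(3.352, 2.952)
t=6.500: state=(3.147, 3.220)
t=6.750: state=(2.871, 3.400)
t=7.000: state=(2.580, 3.456)
t=7.080: state=(2.492, 3.447)
compare at T: x=2.492, y=3.447

largest component: y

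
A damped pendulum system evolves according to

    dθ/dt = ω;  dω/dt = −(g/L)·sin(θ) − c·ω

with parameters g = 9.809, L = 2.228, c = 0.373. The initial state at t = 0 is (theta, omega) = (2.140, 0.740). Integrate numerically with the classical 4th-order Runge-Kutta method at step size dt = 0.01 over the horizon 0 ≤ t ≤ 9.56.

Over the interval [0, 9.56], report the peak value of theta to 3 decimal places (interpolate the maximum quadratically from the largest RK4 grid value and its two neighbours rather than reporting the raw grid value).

max theta = 2.212

t=0.000: state=(2.140, 0.740)
step 1 (dt=0.01): k1=(0.740, -3.984), k2=(0.720, -3.968), k3=(0.720, -3.968), k4=(0.700, -3.952); state += dt/6·(k1+2k2+2k3+k4)
t=0.010: state=(2.147, 0.700)
t=0.020: state=(2.154, 0.661)
t=0.030: state=(2.160, 0.622)
continuing one RK4 step at a time; state shown every 50 steps (Δt=0.5):
t=0.500: state=(2.055, -1.043)
t=1.000: state=(1.086, -2.791)
t=1.500: state=(-0.451, -2.843)
t=2.000: state=(-1.370, -0.712)
t=2.500: state=(-1.185, 1.369)
t=3.000: state=(-0.169, 2.380)
t=3.500: state=(0.813, 1.249)
t=4.000: state=(0.964, -0.617)
t=4.500: state=(0.317, -1.749)
t=5.000: state=(-0.493, -1.209)
t=5.500: state=(-0.737, 0.257)
t=6.000: state=(-0.313, 1.273)
t=6.500: state=(0.315, 1.013)
t=7.000: state=(0.555, -0.095)
t=7.500: state=(0.267, -0.935)
t=8.000: state=(-0.211, -0.805)
t=8.500: state=(-0.418, 0.025)
t=9.000: state=(-0.215, 0.692)
t=9.500: state=(0.147, 0.625)
t=9.560: state=(0.183, 0.568)
largest grid value and its neighbours: theta(0.190)=2.21188, theta(0.200)=2.21201, theta(0.210)=2.21179
parabola through these three points peaks at t≈0.199 with theta≈2.21202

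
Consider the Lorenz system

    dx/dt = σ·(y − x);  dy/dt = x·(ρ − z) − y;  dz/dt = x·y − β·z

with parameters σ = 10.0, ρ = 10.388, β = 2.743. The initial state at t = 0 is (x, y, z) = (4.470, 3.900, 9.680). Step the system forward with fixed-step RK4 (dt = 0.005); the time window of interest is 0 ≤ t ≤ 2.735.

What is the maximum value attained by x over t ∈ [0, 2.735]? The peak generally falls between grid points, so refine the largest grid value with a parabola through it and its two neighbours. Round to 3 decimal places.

max x = 5.793

t=0.000: state=(4.470, 3.900, 9.680)
step 1 (dt=0.005): k1=(-5.700, -0.735, -9.119), k2=(-5.576, -0.642, -9.120), k3=(-5.577, -0.642, -9.118), k4=(-5.453, -0.549, -9.117); state += dt/6·(k1+2k2+2k3+k4)
t=0.005: state=(4.442, 3.897, 9.634)
t=0.010: state=(4.415, 3.895, 9.589)
t=0.015: state=(4.390, 3.893, 9.543)
continuing one RK4 step at a time; state shown every 20 steps (Δt=0.1):
t=0.100: state=(4.128, 3.996, 8.818)
t=0.200: state=(4.169, 4.365, 8.206)
t=0.300: state=(4.486, 4.906, 7.990)
t=0.400: state=(4.965, 5.478, 8.230)
t=0.500: state=(5.451, 5.878, 8.867)
t=0.600: state=(5.756, 5.914, 9.663)
t=0.700: state=(5.744, 5.568, 10.255)
t=0.800: state=(5.443, 5.050, 10.393)
t=0.900: state=(5.028, 4.625, 10.101)
t=1.000: state=(4.690, 4.433, 9.584)
t=1.100: state=(4.534, 4.480, 9.068)
t=1.200: state=(4.577, 4.710, 8.715)
t=1.300: state=(4.779, 5.038, 8.618)
t=1.400: state=(5.063, 5.355, 8.795)
t=1.500: state=(5.326, 5.543, 9.176)
t=1.600: state=(5.468, 5.525, 9.603)
t=1.700: state=(5.437, 5.322, 9.896)
t=1.800: state=(5.261, 5.042, 9.946)
t=1.900: state=(5.034, 4.815, 9.771)
t=2.000: state=(4.851, 4.715, 9.476)
t=2.100: state=(4.772, 4.752, 9.185)
t=2.200: state=(4.808, 4.896, 8.998)
t=2.300: state=(4.933, 5.088, 8.966)
t=2.400: state=(5.096, 5.257, 9.089)
t=2.500: state=(5.235, 5.343, 9.312)
t=2.600: state=(5.298, 5.314, 9.541)
t=2.700: state=(5.267, 5.193, 9.684)
t=2.735: state=(5.237, 5.140, 9.703)
largest grid value and its neighbours: x(0.640)=5.79214, x(0.645)=5.79278, x(0.650)=5.79256
parabola through these three points peaks at t≈0.646 with x≈5.79281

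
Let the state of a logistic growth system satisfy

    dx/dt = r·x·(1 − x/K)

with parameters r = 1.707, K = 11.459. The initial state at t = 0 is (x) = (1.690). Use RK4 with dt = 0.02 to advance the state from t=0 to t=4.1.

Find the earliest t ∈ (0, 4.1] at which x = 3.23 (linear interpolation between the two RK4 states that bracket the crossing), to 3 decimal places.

t=0.000: state=(1.690)
step 1 (dt=0.02): k1=(2.459), k2=(2.489), k3=(2.489), k4=(2.519); state += dt/6·(k1+2k2+2k3+k4)
t=0.020: state=(1.740)
t=0.040: state=(1.791)
t=0.060: state=(1.843)
continuing one RK4 step at a time; state shown every 10 steps (Δt=0.2):
t=0.200: state=(2.243)
t=0.400: state=(2.923)
t=0.460: state=(3.152)
next step: t=0.480: state=(3.230) — x has crossed 3.23
linear interpolation between t=0.460 (3.15153) and t=0.480 (3.23013) → t≈0.480

t = 0.480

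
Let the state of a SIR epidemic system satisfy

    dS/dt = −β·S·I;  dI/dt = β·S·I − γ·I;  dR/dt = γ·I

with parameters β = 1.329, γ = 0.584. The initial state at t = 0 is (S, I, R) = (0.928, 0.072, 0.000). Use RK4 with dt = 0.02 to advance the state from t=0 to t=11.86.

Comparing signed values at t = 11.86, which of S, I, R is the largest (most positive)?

t=0.000: state=(0.928, 0.072, 0.000)
step 1 (dt=0.02): k1=(-0.089, 0.047, 0.042), k2=(-0.089, 0.047, 0.042), k3=(-0.089, 0.047, 0.042), k4=(-0.090, 0.047, 0.043); state += dt/6·(k1+2k2+2k3+k4)
t=0.020: state=(0.926, 0.073, 0.001)
t=0.040: state=(0.924, 0.074, 0.002)
t=0.060: state=(0.923, 0.075, 0.003)
continuing one RK4 step at a time; state shown every 25 steps (Δt=0.5):
t=0.500: state=(0.877, 0.098, 0.025)
t=1.000: state=(0.814, 0.128, 0.058)
t=1.500: state=(0.739, 0.161, 0.100)
t=2.000: state=(0.658, 0.191, 0.151)
t=2.500: state=(0.574, 0.215, 0.211)
t=3.000: state=(0.495, 0.229, 0.276)
t=3.500: state=(0.425, 0.232, 0.343)
t=4.000: state=(0.365, 0.225, 0.410)
t=4.500: state=(0.316, 0.210, 0.474)
t=5.000: state=(0.276, 0.191, 0.533)
t=5.500: state=(0.245, 0.170, 0.585)
t=6.000: state=(0.220, 0.148, 0.632)
t=6.500: state=(0.201, 0.127, 0.672)
t=7.000: state=(0.186, 0.108, 0.706)
t=7.500: state=(0.174, 0.091, 0.735)
t=8.000: state=(0.165, 0.076, 0.759)
t=8.500: state=(0.157, 0.063, 0.780)
t=9.000: state=(0.152, 0.052, 0.796)
t=9.500: state=(0.147, 0.043, 0.810)
t=10.000: state=(0.143, 0.035, 0.822)
t=10.500: state=(0.140, 0.029, 0.831)
t=11.000: state=(0.138, 0.024, 0.839)
t=11.500: state=(0.136, 0.019, 0.845)
t=11.860: state=(0.135, 0.017, 0.849)
compare at T: S=0.135, I=0.017, R=0.849

largest component: R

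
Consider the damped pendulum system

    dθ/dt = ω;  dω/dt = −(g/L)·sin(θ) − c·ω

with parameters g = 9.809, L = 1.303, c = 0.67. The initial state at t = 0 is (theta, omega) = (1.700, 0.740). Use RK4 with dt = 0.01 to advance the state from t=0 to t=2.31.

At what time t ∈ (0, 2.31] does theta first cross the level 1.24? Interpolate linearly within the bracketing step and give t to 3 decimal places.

t=0.000: state=(1.700, 0.740)
step 1 (dt=0.01): k1=(0.740, -7.961), k2=(0.700, -7.931), k3=(0.700, -7.931), k4=(0.661, -7.901); state += dt/6·(k1+2k2+2k3+k4)
t=0.010: state=(1.707, 0.661)
t=0.020: state=(1.713, 0.582)
t=0.030: state=(1.719, 0.504)
continuing one RK4 step at a time; state shown every 10 steps (Δt=0.1):
t=0.100: state=(1.735, -0.028)
t=0.200: state=(1.696, -0.746)
t=0.300: state=(1.587, -1.423)
t=0.400: state=(1.413, -2.056)
t=0.470: state=(1.255, -2.462)
next step: t=0.480: state=(1.230, -2.517) — theta has crossed 1.24
linear interpolation between t=0.470 (1.25463) and t=0.480 (1.22973) → t≈0.476

t = 0.476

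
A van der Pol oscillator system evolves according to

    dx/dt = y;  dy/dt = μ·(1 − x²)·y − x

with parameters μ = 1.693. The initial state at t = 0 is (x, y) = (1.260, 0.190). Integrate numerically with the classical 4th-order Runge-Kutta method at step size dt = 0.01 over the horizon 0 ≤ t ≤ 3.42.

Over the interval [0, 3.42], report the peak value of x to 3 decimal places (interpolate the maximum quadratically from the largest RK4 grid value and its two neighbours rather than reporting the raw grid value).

t=0.000: state=(1.260, 0.190)
step 1 (dt=0.01): k1=(0.190, -1.449), k2=(0.183, -1.443), k3=(0.183, -1.443), k4=(0.176, -1.438); state += dt/6·(k1+2k2+2k3+k4)
t=0.010: state=(1.262, 0.176)
t=0.020: state=(1.264, 0.161)
t=0.030: state=(1.265, 0.147)
continuing one RK4 step at a time; state shown every 20 steps (Δt=0.2):
t=0.200: state=(1.271, -0.075)
t=0.400: state=(1.233, -0.290)
t=0.600: state=(1.157, -0.474)
t=0.800: state=(1.044, -0.654)
t=1.000: state=(0.893, -0.864)
t=1.200: state=(0.694, -1.148)
t=1.400: state=(0.425, -1.571)
t=1.600: state=(0.050, -2.211)
t=1.800: state=(-0.471, -2.996)
t=2.000: state=(-1.111, -3.207)
t=2.200: state=(-1.656, -2.059)
t=2.400: state=(-1.923, -0.700)
t=2.600: state=(-1.984, -0.015)
t=2.800: state=(-1.957, 0.246)
t=3.000: state=(-1.896, 0.351)
t=3.200: state=(-1.819, 0.407)
t=3.400: state=(-1.734, 0.449)
t=3.420: state=(-1.725, 0.454)
largest grid value and its neighbours: x(0.130)=1.27289, x(0.140)=1.27295, x(0.150)=1.27288
parabola through these three points peaks at t≈0.139 with x≈1.27295

max x = 1.273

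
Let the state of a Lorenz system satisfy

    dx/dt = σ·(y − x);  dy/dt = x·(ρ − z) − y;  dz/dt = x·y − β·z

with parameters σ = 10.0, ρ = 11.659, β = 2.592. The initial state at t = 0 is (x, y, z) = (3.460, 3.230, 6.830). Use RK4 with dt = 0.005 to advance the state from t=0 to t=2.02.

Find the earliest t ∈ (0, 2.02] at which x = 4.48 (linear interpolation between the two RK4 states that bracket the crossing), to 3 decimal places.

t=0.000: state=(3.460, 3.230, 6.830)
step 1 (dt=0.005): k1=(-2.300, 13.478, -6.528), k2=(-1.906, 13.473, -6.387), k3=(-1.916, 13.477, -6.385), k4=(-1.530, 13.475, -6.243); state += dt/6·(k1+2k2+2k3+k4)
t=0.005: state=(3.450, 3.297, 6.798)
t=0.010: state=(3.445, 3.365, 6.768)
t=0.015: state=(3.442, 3.432, 6.739)
continuing one RK4 step at a time; state shown every 20 steps (Δt=0.1):
t=0.100: state=(3.822, 4.634, 6.514)
t=0.165: state=(4.477, 5.654, 6.783)
next step: t=0.170: state=(4.537, 5.735, 6.823) — x has crossed 4.48
linear interpolation between t=0.165 (4.47740) and t=0.170 (4.53679) → t≈0.165

t = 0.165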